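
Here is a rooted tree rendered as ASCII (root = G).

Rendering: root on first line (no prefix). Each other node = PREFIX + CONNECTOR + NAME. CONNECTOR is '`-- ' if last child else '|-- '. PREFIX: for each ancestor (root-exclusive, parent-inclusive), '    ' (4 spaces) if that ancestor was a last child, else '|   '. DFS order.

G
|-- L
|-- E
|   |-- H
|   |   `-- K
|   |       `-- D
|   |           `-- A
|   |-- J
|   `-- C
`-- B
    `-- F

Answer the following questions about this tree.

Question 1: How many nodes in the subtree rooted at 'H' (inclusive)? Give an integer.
Subtree rooted at H contains: A, D, H, K
Count = 4

Answer: 4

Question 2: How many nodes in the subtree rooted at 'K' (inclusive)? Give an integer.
Answer: 3

Derivation:
Subtree rooted at K contains: A, D, K
Count = 3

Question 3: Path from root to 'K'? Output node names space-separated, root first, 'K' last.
Walk down from root: G -> E -> H -> K

Answer: G E H K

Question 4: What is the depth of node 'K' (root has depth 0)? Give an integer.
Answer: 3

Derivation:
Path from root to K: G -> E -> H -> K
Depth = number of edges = 3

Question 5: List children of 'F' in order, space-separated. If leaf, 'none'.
Answer: none

Derivation:
Node F's children (from adjacency): (leaf)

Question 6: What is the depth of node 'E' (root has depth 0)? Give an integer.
Answer: 1

Derivation:
Path from root to E: G -> E
Depth = number of edges = 1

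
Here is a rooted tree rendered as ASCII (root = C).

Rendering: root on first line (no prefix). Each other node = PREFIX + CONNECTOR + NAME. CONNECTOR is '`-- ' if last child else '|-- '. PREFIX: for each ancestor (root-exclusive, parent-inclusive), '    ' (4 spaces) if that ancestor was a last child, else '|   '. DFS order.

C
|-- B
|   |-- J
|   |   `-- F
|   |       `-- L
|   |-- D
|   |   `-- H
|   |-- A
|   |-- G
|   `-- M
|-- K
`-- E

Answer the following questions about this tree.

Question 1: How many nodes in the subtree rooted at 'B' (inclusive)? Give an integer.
Answer: 9

Derivation:
Subtree rooted at B contains: A, B, D, F, G, H, J, L, M
Count = 9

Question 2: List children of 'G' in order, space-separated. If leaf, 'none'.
Answer: none

Derivation:
Node G's children (from adjacency): (leaf)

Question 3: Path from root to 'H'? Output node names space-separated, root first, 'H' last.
Answer: C B D H

Derivation:
Walk down from root: C -> B -> D -> H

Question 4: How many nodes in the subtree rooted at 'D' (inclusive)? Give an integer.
Answer: 2

Derivation:
Subtree rooted at D contains: D, H
Count = 2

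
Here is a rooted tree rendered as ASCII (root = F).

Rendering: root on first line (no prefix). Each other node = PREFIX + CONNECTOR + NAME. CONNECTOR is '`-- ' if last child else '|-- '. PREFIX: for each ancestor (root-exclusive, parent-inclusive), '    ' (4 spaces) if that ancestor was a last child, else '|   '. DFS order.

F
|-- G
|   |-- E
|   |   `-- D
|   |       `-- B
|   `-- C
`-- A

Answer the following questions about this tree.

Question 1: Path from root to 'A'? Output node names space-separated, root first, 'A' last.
Answer: F A

Derivation:
Walk down from root: F -> A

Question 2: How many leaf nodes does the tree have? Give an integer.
Answer: 3

Derivation:
Leaves (nodes with no children): A, B, C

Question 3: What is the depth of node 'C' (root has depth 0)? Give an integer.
Path from root to C: F -> G -> C
Depth = number of edges = 2

Answer: 2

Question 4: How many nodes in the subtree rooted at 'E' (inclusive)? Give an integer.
Answer: 3

Derivation:
Subtree rooted at E contains: B, D, E
Count = 3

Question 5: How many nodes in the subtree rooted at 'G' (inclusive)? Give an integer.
Subtree rooted at G contains: B, C, D, E, G
Count = 5

Answer: 5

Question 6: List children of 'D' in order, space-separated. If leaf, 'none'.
Answer: B

Derivation:
Node D's children (from adjacency): B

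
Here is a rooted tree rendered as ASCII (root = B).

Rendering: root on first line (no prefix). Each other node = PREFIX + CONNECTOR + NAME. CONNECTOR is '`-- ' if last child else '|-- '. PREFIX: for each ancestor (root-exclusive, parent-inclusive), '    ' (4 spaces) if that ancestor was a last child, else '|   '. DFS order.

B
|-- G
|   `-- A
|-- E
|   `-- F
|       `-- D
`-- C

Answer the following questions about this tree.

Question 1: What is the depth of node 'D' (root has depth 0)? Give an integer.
Answer: 3

Derivation:
Path from root to D: B -> E -> F -> D
Depth = number of edges = 3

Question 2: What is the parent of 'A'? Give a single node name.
Scan adjacency: A appears as child of G

Answer: G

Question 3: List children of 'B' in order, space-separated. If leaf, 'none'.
Node B's children (from adjacency): G, E, C

Answer: G E C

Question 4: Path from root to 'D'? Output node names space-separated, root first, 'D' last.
Answer: B E F D

Derivation:
Walk down from root: B -> E -> F -> D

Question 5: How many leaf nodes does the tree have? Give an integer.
Answer: 3

Derivation:
Leaves (nodes with no children): A, C, D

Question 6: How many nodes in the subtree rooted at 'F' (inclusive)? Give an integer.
Subtree rooted at F contains: D, F
Count = 2

Answer: 2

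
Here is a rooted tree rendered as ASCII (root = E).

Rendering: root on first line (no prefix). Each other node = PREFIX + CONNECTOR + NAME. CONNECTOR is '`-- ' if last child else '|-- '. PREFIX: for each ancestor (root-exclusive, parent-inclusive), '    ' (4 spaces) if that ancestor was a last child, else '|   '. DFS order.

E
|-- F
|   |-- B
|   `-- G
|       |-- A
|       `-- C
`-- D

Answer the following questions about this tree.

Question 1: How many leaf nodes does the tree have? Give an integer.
Leaves (nodes with no children): A, B, C, D

Answer: 4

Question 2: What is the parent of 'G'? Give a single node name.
Answer: F

Derivation:
Scan adjacency: G appears as child of F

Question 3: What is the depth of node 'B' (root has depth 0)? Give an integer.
Path from root to B: E -> F -> B
Depth = number of edges = 2

Answer: 2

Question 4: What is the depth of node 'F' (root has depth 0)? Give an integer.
Answer: 1

Derivation:
Path from root to F: E -> F
Depth = number of edges = 1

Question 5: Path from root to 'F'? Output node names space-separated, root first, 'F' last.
Answer: E F

Derivation:
Walk down from root: E -> F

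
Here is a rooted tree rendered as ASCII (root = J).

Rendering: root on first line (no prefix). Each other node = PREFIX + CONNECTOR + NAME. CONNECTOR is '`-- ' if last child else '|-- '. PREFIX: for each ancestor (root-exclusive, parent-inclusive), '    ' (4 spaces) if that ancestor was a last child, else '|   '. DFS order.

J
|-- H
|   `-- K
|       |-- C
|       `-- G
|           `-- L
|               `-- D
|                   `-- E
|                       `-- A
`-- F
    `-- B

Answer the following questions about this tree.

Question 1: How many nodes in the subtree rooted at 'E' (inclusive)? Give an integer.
Subtree rooted at E contains: A, E
Count = 2

Answer: 2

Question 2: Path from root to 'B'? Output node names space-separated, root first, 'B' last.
Walk down from root: J -> F -> B

Answer: J F B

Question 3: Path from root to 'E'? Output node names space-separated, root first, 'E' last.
Walk down from root: J -> H -> K -> G -> L -> D -> E

Answer: J H K G L D E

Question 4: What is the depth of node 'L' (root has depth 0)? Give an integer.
Path from root to L: J -> H -> K -> G -> L
Depth = number of edges = 4

Answer: 4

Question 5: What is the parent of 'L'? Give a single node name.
Scan adjacency: L appears as child of G

Answer: G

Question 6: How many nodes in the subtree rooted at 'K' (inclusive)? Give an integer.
Answer: 7

Derivation:
Subtree rooted at K contains: A, C, D, E, G, K, L
Count = 7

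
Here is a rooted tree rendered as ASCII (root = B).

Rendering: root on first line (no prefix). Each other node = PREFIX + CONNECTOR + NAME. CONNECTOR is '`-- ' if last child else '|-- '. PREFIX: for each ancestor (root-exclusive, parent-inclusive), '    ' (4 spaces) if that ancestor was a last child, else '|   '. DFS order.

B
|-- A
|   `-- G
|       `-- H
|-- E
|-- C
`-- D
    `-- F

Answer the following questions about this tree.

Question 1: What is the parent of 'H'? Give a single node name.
Answer: G

Derivation:
Scan adjacency: H appears as child of G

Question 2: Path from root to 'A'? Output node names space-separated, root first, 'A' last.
Answer: B A

Derivation:
Walk down from root: B -> A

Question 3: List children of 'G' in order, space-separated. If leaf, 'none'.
Node G's children (from adjacency): H

Answer: H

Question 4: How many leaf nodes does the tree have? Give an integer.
Answer: 4

Derivation:
Leaves (nodes with no children): C, E, F, H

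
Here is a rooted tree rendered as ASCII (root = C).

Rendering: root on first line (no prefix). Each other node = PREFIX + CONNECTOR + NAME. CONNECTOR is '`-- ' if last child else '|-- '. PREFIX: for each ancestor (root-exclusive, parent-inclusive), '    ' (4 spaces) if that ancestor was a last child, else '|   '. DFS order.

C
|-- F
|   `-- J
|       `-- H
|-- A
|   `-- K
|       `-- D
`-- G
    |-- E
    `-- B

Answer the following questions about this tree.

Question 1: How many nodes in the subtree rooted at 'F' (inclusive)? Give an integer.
Subtree rooted at F contains: F, H, J
Count = 3

Answer: 3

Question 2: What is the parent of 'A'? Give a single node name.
Answer: C

Derivation:
Scan adjacency: A appears as child of C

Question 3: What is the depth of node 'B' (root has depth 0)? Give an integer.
Answer: 2

Derivation:
Path from root to B: C -> G -> B
Depth = number of edges = 2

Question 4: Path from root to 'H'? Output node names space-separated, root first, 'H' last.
Answer: C F J H

Derivation:
Walk down from root: C -> F -> J -> H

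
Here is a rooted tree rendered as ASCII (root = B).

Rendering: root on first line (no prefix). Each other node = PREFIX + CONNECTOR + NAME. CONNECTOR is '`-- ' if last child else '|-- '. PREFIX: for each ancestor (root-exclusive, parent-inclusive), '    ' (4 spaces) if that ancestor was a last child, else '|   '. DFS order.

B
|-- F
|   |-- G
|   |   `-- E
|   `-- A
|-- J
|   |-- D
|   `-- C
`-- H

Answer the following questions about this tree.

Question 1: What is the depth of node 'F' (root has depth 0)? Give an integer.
Answer: 1

Derivation:
Path from root to F: B -> F
Depth = number of edges = 1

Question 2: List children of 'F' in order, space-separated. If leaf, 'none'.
Answer: G A

Derivation:
Node F's children (from adjacency): G, A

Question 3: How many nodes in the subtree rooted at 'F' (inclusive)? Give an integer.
Answer: 4

Derivation:
Subtree rooted at F contains: A, E, F, G
Count = 4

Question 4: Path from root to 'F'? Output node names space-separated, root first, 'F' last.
Answer: B F

Derivation:
Walk down from root: B -> F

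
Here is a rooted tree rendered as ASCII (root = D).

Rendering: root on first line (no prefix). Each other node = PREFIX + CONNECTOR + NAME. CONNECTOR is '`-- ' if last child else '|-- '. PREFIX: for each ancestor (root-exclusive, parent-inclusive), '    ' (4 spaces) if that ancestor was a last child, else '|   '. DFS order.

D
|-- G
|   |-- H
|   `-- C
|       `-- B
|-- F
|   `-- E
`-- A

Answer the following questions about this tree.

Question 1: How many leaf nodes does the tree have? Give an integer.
Leaves (nodes with no children): A, B, E, H

Answer: 4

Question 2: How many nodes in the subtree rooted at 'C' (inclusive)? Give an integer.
Answer: 2

Derivation:
Subtree rooted at C contains: B, C
Count = 2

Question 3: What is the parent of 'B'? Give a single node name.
Answer: C

Derivation:
Scan adjacency: B appears as child of C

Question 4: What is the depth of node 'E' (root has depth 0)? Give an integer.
Answer: 2

Derivation:
Path from root to E: D -> F -> E
Depth = number of edges = 2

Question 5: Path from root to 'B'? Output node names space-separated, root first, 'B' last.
Answer: D G C B

Derivation:
Walk down from root: D -> G -> C -> B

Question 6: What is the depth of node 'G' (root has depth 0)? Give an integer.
Path from root to G: D -> G
Depth = number of edges = 1

Answer: 1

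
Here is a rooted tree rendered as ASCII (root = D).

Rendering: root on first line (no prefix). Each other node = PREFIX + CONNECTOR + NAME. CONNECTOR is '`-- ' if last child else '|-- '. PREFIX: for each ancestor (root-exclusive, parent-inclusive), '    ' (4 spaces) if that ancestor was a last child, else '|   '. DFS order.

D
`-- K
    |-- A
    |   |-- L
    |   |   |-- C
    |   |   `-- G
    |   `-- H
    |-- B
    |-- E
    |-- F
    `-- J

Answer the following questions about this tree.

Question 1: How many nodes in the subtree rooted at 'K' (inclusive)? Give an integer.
Subtree rooted at K contains: A, B, C, E, F, G, H, J, K, L
Count = 10

Answer: 10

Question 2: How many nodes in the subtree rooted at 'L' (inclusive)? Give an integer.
Answer: 3

Derivation:
Subtree rooted at L contains: C, G, L
Count = 3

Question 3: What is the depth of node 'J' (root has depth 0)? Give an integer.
Answer: 2

Derivation:
Path from root to J: D -> K -> J
Depth = number of edges = 2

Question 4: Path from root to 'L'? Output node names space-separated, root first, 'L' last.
Answer: D K A L

Derivation:
Walk down from root: D -> K -> A -> L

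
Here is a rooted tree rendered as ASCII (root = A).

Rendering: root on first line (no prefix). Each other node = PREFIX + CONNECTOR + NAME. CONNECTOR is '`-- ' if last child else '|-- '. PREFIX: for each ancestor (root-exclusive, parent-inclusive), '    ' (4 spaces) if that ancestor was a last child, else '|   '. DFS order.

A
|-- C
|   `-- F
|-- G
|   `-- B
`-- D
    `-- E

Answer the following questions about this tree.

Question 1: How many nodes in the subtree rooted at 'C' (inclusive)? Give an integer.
Answer: 2

Derivation:
Subtree rooted at C contains: C, F
Count = 2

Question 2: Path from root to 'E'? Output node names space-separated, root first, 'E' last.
Walk down from root: A -> D -> E

Answer: A D E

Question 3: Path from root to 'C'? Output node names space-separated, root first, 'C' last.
Walk down from root: A -> C

Answer: A C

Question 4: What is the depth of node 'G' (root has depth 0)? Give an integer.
Answer: 1

Derivation:
Path from root to G: A -> G
Depth = number of edges = 1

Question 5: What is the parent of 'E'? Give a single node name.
Scan adjacency: E appears as child of D

Answer: D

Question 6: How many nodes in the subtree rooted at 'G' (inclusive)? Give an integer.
Subtree rooted at G contains: B, G
Count = 2

Answer: 2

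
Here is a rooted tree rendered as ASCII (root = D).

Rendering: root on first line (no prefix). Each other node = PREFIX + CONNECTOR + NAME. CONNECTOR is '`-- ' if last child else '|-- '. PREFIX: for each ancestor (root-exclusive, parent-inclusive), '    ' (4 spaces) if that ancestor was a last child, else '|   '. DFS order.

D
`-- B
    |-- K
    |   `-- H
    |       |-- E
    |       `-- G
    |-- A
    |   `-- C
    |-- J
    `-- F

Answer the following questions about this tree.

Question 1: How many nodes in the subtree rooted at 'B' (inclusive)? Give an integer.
Answer: 9

Derivation:
Subtree rooted at B contains: A, B, C, E, F, G, H, J, K
Count = 9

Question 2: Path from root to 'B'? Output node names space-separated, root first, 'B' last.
Answer: D B

Derivation:
Walk down from root: D -> B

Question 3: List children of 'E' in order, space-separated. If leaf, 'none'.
Answer: none

Derivation:
Node E's children (from adjacency): (leaf)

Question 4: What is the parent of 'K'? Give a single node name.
Scan adjacency: K appears as child of B

Answer: B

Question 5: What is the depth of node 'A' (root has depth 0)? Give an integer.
Answer: 2

Derivation:
Path from root to A: D -> B -> A
Depth = number of edges = 2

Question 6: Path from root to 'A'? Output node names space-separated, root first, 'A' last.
Walk down from root: D -> B -> A

Answer: D B A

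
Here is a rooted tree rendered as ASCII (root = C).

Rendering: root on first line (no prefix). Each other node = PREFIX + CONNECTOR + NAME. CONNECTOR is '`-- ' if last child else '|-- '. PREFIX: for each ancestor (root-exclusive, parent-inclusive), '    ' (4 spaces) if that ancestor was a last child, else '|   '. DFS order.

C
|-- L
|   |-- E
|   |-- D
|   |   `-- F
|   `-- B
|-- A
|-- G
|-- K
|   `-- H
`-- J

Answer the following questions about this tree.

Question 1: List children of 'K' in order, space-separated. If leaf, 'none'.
Answer: H

Derivation:
Node K's children (from adjacency): H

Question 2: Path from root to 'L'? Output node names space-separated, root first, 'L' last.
Answer: C L

Derivation:
Walk down from root: C -> L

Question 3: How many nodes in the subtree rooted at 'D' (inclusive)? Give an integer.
Answer: 2

Derivation:
Subtree rooted at D contains: D, F
Count = 2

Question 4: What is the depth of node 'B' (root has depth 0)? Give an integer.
Path from root to B: C -> L -> B
Depth = number of edges = 2

Answer: 2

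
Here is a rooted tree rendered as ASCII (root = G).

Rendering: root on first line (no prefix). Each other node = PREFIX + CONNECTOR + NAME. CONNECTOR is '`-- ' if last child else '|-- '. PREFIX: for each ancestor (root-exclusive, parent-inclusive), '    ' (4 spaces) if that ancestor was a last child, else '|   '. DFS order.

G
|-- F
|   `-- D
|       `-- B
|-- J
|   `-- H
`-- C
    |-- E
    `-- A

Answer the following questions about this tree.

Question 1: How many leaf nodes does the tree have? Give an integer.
Answer: 4

Derivation:
Leaves (nodes with no children): A, B, E, H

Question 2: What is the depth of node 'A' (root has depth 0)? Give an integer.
Path from root to A: G -> C -> A
Depth = number of edges = 2

Answer: 2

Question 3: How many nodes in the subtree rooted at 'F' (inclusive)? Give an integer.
Subtree rooted at F contains: B, D, F
Count = 3

Answer: 3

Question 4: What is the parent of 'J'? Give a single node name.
Scan adjacency: J appears as child of G

Answer: G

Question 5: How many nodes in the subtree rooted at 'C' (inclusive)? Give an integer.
Answer: 3

Derivation:
Subtree rooted at C contains: A, C, E
Count = 3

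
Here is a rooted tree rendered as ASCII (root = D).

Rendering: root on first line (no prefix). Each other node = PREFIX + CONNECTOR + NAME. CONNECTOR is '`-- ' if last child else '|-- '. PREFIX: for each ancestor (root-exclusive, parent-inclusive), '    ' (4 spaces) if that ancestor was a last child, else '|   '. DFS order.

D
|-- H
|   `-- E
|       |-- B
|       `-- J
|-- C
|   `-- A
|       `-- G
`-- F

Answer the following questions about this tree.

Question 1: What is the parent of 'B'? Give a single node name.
Scan adjacency: B appears as child of E

Answer: E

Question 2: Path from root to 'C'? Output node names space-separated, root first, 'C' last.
Answer: D C

Derivation:
Walk down from root: D -> C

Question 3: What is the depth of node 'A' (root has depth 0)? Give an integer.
Path from root to A: D -> C -> A
Depth = number of edges = 2

Answer: 2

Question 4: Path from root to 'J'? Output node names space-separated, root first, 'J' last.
Answer: D H E J

Derivation:
Walk down from root: D -> H -> E -> J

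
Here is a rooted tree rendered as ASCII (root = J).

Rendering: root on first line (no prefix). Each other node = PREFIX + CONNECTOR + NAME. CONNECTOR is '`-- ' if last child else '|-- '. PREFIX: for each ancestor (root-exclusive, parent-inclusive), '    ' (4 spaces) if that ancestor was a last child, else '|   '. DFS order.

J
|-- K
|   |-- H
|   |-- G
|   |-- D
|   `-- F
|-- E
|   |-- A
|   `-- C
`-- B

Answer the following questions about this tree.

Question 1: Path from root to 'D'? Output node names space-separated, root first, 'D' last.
Answer: J K D

Derivation:
Walk down from root: J -> K -> D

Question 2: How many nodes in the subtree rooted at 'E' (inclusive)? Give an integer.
Answer: 3

Derivation:
Subtree rooted at E contains: A, C, E
Count = 3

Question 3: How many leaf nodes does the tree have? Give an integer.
Answer: 7

Derivation:
Leaves (nodes with no children): A, B, C, D, F, G, H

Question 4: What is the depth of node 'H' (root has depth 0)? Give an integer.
Answer: 2

Derivation:
Path from root to H: J -> K -> H
Depth = number of edges = 2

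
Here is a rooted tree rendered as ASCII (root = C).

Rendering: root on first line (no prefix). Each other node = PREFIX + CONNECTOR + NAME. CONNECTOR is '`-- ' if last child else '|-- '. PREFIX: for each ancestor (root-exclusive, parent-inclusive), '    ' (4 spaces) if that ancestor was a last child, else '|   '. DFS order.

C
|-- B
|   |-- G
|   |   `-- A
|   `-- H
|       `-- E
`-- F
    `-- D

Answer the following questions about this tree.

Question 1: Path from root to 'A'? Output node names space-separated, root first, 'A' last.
Answer: C B G A

Derivation:
Walk down from root: C -> B -> G -> A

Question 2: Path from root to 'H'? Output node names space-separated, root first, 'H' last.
Walk down from root: C -> B -> H

Answer: C B H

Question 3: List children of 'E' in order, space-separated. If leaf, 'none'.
Node E's children (from adjacency): (leaf)

Answer: none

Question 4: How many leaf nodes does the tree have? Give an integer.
Leaves (nodes with no children): A, D, E

Answer: 3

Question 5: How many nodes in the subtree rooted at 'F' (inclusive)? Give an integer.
Subtree rooted at F contains: D, F
Count = 2

Answer: 2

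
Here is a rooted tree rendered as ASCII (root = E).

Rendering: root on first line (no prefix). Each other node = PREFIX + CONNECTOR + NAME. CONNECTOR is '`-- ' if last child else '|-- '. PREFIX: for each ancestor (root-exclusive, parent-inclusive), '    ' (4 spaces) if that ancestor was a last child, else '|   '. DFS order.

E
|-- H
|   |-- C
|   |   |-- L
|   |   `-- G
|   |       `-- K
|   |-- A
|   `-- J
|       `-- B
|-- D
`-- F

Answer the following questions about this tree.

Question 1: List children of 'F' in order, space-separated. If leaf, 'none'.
Node F's children (from adjacency): (leaf)

Answer: none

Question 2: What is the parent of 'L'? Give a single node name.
Scan adjacency: L appears as child of C

Answer: C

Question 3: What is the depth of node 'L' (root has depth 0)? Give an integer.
Path from root to L: E -> H -> C -> L
Depth = number of edges = 3

Answer: 3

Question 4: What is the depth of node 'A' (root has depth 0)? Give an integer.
Path from root to A: E -> H -> A
Depth = number of edges = 2

Answer: 2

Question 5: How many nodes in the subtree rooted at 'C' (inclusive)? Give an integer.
Subtree rooted at C contains: C, G, K, L
Count = 4

Answer: 4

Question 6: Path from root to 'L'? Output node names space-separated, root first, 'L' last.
Walk down from root: E -> H -> C -> L

Answer: E H C L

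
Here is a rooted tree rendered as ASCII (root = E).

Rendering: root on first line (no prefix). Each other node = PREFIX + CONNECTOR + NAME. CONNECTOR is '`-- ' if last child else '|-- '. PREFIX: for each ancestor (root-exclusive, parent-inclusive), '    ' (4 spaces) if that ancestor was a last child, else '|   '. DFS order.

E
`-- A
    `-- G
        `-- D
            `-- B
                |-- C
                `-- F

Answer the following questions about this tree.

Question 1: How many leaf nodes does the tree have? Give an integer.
Leaves (nodes with no children): C, F

Answer: 2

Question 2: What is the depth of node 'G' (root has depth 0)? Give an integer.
Path from root to G: E -> A -> G
Depth = number of edges = 2

Answer: 2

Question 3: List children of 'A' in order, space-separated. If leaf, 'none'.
Answer: G

Derivation:
Node A's children (from adjacency): G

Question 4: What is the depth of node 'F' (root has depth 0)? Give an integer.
Answer: 5

Derivation:
Path from root to F: E -> A -> G -> D -> B -> F
Depth = number of edges = 5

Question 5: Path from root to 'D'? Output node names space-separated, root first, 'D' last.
Answer: E A G D

Derivation:
Walk down from root: E -> A -> G -> D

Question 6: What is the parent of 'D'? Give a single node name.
Scan adjacency: D appears as child of G

Answer: G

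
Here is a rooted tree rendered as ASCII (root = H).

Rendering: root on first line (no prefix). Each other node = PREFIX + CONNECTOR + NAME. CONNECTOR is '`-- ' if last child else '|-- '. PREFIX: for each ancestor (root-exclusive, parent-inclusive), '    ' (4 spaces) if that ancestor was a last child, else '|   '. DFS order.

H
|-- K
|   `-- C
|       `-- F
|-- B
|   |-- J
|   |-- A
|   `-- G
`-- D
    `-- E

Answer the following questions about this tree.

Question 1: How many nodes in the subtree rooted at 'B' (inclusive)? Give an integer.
Answer: 4

Derivation:
Subtree rooted at B contains: A, B, G, J
Count = 4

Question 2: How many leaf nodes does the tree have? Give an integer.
Leaves (nodes with no children): A, E, F, G, J

Answer: 5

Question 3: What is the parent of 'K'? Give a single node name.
Answer: H

Derivation:
Scan adjacency: K appears as child of H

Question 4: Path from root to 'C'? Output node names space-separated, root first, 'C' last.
Answer: H K C

Derivation:
Walk down from root: H -> K -> C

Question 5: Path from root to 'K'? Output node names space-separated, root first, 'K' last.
Walk down from root: H -> K

Answer: H K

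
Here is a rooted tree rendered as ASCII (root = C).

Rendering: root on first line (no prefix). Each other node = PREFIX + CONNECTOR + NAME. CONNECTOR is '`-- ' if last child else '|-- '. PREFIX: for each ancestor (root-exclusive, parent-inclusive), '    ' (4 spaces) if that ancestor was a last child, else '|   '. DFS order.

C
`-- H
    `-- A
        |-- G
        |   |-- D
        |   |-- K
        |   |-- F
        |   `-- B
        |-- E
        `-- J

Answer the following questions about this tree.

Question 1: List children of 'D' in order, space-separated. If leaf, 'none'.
Node D's children (from adjacency): (leaf)

Answer: none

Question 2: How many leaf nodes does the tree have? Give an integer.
Leaves (nodes with no children): B, D, E, F, J, K

Answer: 6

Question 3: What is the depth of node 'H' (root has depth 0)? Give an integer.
Answer: 1

Derivation:
Path from root to H: C -> H
Depth = number of edges = 1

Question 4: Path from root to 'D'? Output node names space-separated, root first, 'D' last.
Answer: C H A G D

Derivation:
Walk down from root: C -> H -> A -> G -> D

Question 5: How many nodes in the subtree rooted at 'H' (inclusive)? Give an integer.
Answer: 9

Derivation:
Subtree rooted at H contains: A, B, D, E, F, G, H, J, K
Count = 9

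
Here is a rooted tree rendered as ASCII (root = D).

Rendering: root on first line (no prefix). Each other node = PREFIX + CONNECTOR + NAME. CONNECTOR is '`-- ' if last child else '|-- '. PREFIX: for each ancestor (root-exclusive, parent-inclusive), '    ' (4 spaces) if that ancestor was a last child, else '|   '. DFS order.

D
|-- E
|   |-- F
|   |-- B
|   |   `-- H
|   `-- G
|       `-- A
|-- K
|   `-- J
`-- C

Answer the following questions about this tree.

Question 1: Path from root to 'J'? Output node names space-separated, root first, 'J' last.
Walk down from root: D -> K -> J

Answer: D K J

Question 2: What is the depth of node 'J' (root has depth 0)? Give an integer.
Path from root to J: D -> K -> J
Depth = number of edges = 2

Answer: 2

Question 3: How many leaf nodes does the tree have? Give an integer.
Answer: 5

Derivation:
Leaves (nodes with no children): A, C, F, H, J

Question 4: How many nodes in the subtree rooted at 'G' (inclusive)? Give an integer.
Answer: 2

Derivation:
Subtree rooted at G contains: A, G
Count = 2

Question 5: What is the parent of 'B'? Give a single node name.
Answer: E

Derivation:
Scan adjacency: B appears as child of E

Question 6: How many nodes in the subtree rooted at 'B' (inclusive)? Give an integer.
Answer: 2

Derivation:
Subtree rooted at B contains: B, H
Count = 2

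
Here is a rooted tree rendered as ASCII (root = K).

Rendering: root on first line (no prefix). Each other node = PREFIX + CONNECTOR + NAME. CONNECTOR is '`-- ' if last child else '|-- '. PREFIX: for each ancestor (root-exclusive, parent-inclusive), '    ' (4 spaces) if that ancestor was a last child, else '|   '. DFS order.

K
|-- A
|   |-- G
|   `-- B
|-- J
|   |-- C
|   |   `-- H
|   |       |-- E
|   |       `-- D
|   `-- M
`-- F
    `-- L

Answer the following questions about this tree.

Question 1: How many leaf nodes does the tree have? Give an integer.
Leaves (nodes with no children): B, D, E, G, L, M

Answer: 6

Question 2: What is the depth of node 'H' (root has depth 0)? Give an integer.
Answer: 3

Derivation:
Path from root to H: K -> J -> C -> H
Depth = number of edges = 3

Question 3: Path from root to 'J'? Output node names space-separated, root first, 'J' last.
Walk down from root: K -> J

Answer: K J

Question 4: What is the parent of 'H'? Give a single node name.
Answer: C

Derivation:
Scan adjacency: H appears as child of C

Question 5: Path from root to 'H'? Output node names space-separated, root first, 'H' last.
Walk down from root: K -> J -> C -> H

Answer: K J C H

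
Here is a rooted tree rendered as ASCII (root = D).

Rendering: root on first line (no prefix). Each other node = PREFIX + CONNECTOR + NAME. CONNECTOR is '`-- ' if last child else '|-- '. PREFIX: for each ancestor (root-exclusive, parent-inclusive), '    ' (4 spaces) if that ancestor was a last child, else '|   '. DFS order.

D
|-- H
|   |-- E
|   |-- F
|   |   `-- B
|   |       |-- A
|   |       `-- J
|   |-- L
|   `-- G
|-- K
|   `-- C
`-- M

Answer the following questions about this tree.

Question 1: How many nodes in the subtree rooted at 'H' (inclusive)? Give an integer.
Answer: 8

Derivation:
Subtree rooted at H contains: A, B, E, F, G, H, J, L
Count = 8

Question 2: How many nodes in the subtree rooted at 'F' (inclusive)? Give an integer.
Subtree rooted at F contains: A, B, F, J
Count = 4

Answer: 4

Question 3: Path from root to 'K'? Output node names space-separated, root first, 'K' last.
Answer: D K

Derivation:
Walk down from root: D -> K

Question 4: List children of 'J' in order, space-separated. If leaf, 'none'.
Answer: none

Derivation:
Node J's children (from adjacency): (leaf)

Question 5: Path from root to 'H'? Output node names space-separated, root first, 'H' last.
Answer: D H

Derivation:
Walk down from root: D -> H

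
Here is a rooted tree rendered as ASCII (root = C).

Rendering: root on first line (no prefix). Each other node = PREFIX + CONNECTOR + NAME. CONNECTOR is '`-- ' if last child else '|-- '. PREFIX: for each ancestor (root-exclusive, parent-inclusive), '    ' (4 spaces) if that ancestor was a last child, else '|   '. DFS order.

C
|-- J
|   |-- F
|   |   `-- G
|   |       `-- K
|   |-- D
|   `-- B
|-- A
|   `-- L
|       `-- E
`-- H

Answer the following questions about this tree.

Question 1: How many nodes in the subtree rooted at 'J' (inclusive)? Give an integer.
Answer: 6

Derivation:
Subtree rooted at J contains: B, D, F, G, J, K
Count = 6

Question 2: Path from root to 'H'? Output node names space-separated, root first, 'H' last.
Walk down from root: C -> H

Answer: C H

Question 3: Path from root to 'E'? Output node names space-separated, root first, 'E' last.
Answer: C A L E

Derivation:
Walk down from root: C -> A -> L -> E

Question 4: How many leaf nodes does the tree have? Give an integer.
Leaves (nodes with no children): B, D, E, H, K

Answer: 5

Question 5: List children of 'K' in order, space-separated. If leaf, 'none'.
Answer: none

Derivation:
Node K's children (from adjacency): (leaf)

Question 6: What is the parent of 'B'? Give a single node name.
Scan adjacency: B appears as child of J

Answer: J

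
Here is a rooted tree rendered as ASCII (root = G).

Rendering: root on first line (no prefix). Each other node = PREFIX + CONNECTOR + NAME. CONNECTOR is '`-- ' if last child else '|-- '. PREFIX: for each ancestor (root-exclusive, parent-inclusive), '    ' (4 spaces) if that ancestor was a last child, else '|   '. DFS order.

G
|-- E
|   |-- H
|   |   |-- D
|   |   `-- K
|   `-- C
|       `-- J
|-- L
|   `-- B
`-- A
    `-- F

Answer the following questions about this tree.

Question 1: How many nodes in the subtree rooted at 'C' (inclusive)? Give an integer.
Subtree rooted at C contains: C, J
Count = 2

Answer: 2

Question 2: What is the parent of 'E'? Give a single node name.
Scan adjacency: E appears as child of G

Answer: G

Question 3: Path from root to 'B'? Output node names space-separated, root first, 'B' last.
Answer: G L B

Derivation:
Walk down from root: G -> L -> B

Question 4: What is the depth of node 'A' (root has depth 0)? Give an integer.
Path from root to A: G -> A
Depth = number of edges = 1

Answer: 1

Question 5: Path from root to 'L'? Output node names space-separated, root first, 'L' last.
Walk down from root: G -> L

Answer: G L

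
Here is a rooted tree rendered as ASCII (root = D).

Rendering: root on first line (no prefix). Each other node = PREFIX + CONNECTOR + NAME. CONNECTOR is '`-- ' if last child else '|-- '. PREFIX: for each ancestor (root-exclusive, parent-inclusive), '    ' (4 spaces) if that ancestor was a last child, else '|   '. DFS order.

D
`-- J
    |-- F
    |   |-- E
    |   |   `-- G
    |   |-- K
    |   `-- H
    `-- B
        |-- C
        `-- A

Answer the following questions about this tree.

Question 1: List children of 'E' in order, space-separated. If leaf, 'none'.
Answer: G

Derivation:
Node E's children (from adjacency): G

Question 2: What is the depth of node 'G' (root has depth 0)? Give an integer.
Path from root to G: D -> J -> F -> E -> G
Depth = number of edges = 4

Answer: 4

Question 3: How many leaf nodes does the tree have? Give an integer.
Leaves (nodes with no children): A, C, G, H, K

Answer: 5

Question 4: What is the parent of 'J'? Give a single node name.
Scan adjacency: J appears as child of D

Answer: D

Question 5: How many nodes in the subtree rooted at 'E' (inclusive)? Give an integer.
Answer: 2

Derivation:
Subtree rooted at E contains: E, G
Count = 2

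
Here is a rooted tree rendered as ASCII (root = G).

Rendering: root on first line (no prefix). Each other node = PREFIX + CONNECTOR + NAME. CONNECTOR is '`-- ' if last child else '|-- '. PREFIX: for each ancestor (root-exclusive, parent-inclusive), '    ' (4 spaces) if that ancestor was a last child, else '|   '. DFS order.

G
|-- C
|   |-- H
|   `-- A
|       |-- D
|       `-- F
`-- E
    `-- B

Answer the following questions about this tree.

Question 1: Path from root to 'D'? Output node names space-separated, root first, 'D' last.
Walk down from root: G -> C -> A -> D

Answer: G C A D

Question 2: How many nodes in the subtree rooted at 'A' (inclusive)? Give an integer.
Subtree rooted at A contains: A, D, F
Count = 3

Answer: 3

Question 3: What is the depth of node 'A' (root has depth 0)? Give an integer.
Answer: 2

Derivation:
Path from root to A: G -> C -> A
Depth = number of edges = 2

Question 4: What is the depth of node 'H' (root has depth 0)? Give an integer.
Path from root to H: G -> C -> H
Depth = number of edges = 2

Answer: 2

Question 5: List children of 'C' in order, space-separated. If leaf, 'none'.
Node C's children (from adjacency): H, A

Answer: H A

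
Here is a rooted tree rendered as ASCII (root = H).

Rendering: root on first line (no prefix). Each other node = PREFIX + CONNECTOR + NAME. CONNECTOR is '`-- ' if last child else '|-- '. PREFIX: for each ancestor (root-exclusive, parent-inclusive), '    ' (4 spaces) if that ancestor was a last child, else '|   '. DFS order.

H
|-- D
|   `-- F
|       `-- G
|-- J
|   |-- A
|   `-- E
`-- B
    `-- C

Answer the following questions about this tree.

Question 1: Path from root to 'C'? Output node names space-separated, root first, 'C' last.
Walk down from root: H -> B -> C

Answer: H B C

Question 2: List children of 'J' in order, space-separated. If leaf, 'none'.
Answer: A E

Derivation:
Node J's children (from adjacency): A, E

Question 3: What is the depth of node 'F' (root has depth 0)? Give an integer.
Answer: 2

Derivation:
Path from root to F: H -> D -> F
Depth = number of edges = 2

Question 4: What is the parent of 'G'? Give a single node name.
Scan adjacency: G appears as child of F

Answer: F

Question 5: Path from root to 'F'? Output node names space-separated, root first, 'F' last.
Answer: H D F

Derivation:
Walk down from root: H -> D -> F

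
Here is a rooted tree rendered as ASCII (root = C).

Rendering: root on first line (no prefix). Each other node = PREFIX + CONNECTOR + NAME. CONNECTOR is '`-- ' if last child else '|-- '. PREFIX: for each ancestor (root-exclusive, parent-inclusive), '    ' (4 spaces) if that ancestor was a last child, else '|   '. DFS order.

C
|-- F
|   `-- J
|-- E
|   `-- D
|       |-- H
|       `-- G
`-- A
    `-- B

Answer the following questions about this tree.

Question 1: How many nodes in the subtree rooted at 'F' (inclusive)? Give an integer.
Subtree rooted at F contains: F, J
Count = 2

Answer: 2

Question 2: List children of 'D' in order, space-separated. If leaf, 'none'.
Node D's children (from adjacency): H, G

Answer: H G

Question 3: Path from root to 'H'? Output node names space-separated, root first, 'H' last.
Answer: C E D H

Derivation:
Walk down from root: C -> E -> D -> H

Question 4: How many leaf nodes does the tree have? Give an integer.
Leaves (nodes with no children): B, G, H, J

Answer: 4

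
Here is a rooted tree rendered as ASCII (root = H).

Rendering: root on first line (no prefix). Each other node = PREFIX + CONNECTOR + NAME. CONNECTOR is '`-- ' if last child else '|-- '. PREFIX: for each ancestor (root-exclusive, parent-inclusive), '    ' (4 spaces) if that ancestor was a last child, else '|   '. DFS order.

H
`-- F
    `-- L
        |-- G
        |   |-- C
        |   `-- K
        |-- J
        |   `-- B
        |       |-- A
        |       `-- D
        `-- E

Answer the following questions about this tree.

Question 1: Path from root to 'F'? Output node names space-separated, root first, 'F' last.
Walk down from root: H -> F

Answer: H F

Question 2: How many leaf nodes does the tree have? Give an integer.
Leaves (nodes with no children): A, C, D, E, K

Answer: 5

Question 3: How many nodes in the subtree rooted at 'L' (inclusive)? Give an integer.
Answer: 9

Derivation:
Subtree rooted at L contains: A, B, C, D, E, G, J, K, L
Count = 9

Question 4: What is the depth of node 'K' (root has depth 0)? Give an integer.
Answer: 4

Derivation:
Path from root to K: H -> F -> L -> G -> K
Depth = number of edges = 4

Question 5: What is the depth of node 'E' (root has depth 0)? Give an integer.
Path from root to E: H -> F -> L -> E
Depth = number of edges = 3

Answer: 3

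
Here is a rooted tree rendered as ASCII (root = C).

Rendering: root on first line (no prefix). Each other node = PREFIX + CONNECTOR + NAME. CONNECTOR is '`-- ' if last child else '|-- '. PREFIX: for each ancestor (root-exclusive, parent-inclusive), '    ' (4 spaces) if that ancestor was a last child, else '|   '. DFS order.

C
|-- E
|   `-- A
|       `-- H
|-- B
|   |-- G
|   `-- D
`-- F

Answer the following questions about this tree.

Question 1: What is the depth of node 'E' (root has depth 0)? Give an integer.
Answer: 1

Derivation:
Path from root to E: C -> E
Depth = number of edges = 1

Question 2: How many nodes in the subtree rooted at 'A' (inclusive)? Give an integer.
Subtree rooted at A contains: A, H
Count = 2

Answer: 2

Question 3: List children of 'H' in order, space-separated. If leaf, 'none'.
Answer: none

Derivation:
Node H's children (from adjacency): (leaf)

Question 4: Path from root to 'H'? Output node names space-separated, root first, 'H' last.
Answer: C E A H

Derivation:
Walk down from root: C -> E -> A -> H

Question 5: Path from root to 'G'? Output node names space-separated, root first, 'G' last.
Answer: C B G

Derivation:
Walk down from root: C -> B -> G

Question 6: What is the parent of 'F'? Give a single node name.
Scan adjacency: F appears as child of C

Answer: C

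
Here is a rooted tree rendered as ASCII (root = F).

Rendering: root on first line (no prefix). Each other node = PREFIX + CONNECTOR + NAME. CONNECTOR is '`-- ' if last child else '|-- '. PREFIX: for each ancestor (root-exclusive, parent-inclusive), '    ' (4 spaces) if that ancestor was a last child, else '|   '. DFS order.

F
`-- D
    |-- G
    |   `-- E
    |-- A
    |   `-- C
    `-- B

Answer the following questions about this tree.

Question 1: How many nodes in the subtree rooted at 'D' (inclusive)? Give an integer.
Answer: 6

Derivation:
Subtree rooted at D contains: A, B, C, D, E, G
Count = 6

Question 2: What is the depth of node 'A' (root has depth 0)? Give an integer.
Answer: 2

Derivation:
Path from root to A: F -> D -> A
Depth = number of edges = 2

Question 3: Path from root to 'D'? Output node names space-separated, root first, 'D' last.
Answer: F D

Derivation:
Walk down from root: F -> D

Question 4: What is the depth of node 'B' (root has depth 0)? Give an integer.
Answer: 2

Derivation:
Path from root to B: F -> D -> B
Depth = number of edges = 2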